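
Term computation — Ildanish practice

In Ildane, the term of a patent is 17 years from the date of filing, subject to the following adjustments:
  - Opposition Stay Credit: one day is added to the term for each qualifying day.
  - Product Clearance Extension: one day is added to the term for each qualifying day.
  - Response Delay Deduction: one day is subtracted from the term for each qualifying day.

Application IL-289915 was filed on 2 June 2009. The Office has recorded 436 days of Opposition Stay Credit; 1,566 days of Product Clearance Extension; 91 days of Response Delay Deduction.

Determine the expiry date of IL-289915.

August 26, 2031

Base term: filing date + 17 years → 2 June 2026.
Opposition Stay Credit: +436 days → 12 August 2027.
Product Clearance Extension: +1566 days → 25 November 2031.
Response Delay Deduction: −91 days → 26 August 2031.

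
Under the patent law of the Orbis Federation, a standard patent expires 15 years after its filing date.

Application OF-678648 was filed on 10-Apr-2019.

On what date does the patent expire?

Filing date + 15 years → 10 April 2034.

2034-04-10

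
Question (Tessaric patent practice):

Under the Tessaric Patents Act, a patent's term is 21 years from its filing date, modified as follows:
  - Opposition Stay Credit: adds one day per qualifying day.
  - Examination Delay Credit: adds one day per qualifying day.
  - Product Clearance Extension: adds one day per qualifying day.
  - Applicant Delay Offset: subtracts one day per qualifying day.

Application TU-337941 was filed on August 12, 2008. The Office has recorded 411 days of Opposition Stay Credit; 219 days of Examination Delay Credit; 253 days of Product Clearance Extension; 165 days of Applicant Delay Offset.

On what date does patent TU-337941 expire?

2031-07-31

Base term: filing date + 21 years → 12 August 2029.
Opposition Stay Credit: +411 days → 27 September 2030.
Examination Delay Credit: +219 days → 4 May 2031.
Product Clearance Extension: +253 days → 12 January 2032.
Applicant Delay Offset: −165 days → 31 July 2031.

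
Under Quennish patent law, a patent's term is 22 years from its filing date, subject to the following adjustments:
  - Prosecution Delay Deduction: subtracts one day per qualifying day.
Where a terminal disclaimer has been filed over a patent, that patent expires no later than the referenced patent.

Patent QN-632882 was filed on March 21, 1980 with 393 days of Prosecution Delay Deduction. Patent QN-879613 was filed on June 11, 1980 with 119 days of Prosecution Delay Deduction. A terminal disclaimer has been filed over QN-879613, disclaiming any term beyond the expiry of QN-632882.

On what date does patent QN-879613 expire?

Natural term of QN-879613:
  Base: filing + 22 years → 11 June 2002.
  Prosecution Delay Deduction: −119 days → 12 February 2002.
Expiry of referenced patent QN-632882:
  Base: filing + 22 years → 21 March 2002.
  Prosecution Delay Deduction: −393 days → 21 February 2001.
Terminal disclaimer: QN-879613 expires on the earlier of 12 February 2002 and 21 February 2001.

February 21, 2001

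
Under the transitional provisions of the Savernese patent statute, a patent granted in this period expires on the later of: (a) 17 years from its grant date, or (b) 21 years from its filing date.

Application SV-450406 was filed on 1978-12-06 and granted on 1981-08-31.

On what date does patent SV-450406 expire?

December 6, 1999

(a) grant + 17 years → 31 August 1998.
(b) filing + 21 years → 6 December 1999.
Later of the two: 6 December 1999.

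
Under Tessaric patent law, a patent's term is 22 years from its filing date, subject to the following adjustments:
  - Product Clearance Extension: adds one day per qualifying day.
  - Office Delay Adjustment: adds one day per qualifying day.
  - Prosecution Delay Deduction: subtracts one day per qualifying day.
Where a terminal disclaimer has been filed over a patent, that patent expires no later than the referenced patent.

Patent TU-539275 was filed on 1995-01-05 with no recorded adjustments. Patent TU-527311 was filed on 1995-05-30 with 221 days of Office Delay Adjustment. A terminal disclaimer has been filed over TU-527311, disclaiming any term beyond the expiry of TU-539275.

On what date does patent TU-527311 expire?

Natural term of TU-527311:
  Base: filing + 22 years → 30 May 2017.
  Office Delay Adjustment: +221 days → 6 January 2018.
Expiry of referenced patent TU-539275:
  Base: filing + 22 years → 5 January 2017.
Terminal disclaimer: TU-527311 expires on the earlier of 6 January 2018 and 5 January 2017.

January 5, 2017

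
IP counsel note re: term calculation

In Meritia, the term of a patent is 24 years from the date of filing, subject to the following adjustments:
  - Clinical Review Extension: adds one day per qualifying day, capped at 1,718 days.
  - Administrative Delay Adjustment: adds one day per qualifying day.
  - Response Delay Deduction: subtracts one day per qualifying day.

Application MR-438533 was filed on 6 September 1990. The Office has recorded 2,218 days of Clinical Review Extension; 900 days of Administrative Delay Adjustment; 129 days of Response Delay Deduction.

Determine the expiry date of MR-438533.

Base term: filing date + 24 years → 6 September 2014.
Clinical Review Extension: 2218 days claimed exceeds the 1718-day cap, so +1718 days → 21 May 2019.
Administrative Delay Adjustment: +900 days → 6 November 2021.
Response Delay Deduction: −129 days → 30 June 2021.

2021-06-30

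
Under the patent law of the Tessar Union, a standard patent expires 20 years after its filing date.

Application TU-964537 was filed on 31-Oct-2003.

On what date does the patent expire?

October 31, 2023

Filing date + 20 years → 31 October 2023.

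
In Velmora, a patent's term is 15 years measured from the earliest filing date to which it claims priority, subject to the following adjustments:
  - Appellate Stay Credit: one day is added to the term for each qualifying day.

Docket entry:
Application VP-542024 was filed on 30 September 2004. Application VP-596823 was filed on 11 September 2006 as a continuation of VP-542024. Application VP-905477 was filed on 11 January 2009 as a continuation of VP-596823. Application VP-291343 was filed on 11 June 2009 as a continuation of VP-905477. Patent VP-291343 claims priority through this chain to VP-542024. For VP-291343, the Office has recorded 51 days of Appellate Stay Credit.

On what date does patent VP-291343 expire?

November 20, 2019

Earliest priority filing: 30 September 2004.
Base term: 30 September 2004 + 15 years → 30 September 2019.
Appellate Stay Credit: +51 days → 20 November 2019.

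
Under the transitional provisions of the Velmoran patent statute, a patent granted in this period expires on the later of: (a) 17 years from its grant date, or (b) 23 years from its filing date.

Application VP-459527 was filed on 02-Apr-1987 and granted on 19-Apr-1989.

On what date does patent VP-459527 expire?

April 2, 2010

(a) grant + 17 years → 19 April 2006.
(b) filing + 23 years → 2 April 2010.
Later of the two: 2 April 2010.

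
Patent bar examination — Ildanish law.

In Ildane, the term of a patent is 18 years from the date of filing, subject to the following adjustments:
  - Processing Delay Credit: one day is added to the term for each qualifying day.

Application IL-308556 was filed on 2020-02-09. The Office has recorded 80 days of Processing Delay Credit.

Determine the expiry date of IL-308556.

2038-04-30

Base term: filing date + 18 years → 9 February 2038.
Processing Delay Credit: +80 days → 30 April 2038.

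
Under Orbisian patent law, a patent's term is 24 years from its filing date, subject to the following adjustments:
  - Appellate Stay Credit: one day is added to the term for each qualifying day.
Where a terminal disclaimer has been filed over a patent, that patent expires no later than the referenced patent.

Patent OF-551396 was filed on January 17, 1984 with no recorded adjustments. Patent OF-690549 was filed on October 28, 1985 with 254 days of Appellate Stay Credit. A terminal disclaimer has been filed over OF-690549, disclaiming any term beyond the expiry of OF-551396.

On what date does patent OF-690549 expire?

January 17, 2008

Natural term of OF-690549:
  Base: filing + 24 years → 28 October 2009.
  Appellate Stay Credit: +254 days → 9 July 2010.
Expiry of referenced patent OF-551396:
  Base: filing + 24 years → 17 January 2008.
Terminal disclaimer: OF-690549 expires on the earlier of 9 July 2010 and 17 January 2008.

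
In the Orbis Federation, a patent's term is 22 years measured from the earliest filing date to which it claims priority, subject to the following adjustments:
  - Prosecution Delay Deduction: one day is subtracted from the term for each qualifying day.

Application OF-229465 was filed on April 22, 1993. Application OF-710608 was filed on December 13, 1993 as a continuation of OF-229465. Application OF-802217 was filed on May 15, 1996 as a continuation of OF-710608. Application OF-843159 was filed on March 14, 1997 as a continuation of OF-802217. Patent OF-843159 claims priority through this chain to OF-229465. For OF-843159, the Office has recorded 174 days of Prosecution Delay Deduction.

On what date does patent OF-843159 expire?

Earliest priority filing: 22 April 1993.
Base term: 22 April 1993 + 22 years → 22 April 2015.
Prosecution Delay Deduction: −174 days → 30 October 2014.

October 30, 2014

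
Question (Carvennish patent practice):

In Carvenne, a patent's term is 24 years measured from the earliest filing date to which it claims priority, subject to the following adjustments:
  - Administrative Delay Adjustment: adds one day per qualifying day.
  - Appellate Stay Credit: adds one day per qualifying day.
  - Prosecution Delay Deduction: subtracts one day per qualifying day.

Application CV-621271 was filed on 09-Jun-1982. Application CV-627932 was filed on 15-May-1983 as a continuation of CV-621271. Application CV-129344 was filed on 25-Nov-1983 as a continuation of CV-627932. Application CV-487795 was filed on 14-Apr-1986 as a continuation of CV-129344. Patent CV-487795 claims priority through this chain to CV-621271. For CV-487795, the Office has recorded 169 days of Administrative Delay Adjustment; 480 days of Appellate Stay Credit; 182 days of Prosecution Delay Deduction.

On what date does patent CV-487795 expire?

Earliest priority filing: 9 June 1982.
Base term: 9 June 1982 + 24 years → 9 June 2006.
Administrative Delay Adjustment: +169 days → 25 November 2006.
Appellate Stay Credit: +480 days → 19 March 2008.
Prosecution Delay Deduction: −182 days → 19 September 2007.

2007-09-19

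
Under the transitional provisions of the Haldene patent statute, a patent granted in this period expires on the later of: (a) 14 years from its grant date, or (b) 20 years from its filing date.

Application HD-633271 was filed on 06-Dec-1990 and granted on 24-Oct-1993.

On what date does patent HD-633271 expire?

(a) grant + 14 years → 24 October 2007.
(b) filing + 20 years → 6 December 2010.
Later of the two: 6 December 2010.

December 6, 2010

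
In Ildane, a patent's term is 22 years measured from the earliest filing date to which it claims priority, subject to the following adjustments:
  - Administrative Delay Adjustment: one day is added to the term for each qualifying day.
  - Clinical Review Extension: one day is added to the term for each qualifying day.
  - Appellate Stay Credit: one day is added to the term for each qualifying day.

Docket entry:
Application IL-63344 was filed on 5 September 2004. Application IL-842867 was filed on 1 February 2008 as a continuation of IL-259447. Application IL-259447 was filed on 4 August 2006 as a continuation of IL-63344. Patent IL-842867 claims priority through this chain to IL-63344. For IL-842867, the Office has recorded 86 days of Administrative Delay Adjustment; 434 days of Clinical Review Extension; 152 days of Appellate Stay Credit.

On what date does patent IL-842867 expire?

Earliest priority filing: 5 September 2004.
Base term: 5 September 2004 + 22 years → 5 September 2026.
Administrative Delay Adjustment: +86 days → 30 November 2026.
Clinical Review Extension: +434 days → 7 February 2028.
Appellate Stay Credit: +152 days → 8 July 2028.

July 8, 2028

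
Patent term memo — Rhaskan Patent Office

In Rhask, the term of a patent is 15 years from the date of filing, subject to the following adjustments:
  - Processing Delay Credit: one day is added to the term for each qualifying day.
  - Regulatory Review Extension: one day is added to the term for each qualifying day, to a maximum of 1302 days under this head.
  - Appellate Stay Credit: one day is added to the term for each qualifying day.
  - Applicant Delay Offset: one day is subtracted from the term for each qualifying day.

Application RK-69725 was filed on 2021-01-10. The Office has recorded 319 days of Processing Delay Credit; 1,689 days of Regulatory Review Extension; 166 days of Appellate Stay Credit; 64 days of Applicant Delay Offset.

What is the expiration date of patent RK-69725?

Base term: filing date + 15 years → 10 January 2036.
Processing Delay Credit: +319 days → 24 November 2036.
Regulatory Review Extension: 1689 days claimed exceeds the 1302-day cap, so +1302 days → 18 June 2040.
Appellate Stay Credit: +166 days → 1 December 2040.
Applicant Delay Offset: −64 days → 28 September 2040.

2040-09-28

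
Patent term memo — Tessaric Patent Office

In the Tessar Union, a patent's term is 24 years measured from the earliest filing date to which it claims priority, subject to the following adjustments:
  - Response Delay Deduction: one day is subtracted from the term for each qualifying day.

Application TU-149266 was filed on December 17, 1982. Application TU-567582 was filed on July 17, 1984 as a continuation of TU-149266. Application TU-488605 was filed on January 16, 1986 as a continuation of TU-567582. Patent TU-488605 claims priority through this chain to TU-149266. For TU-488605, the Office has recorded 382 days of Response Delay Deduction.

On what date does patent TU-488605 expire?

Earliest priority filing: 17 December 1982.
Base term: 17 December 1982 + 24 years → 17 December 2006.
Response Delay Deduction: −382 days → 30 November 2005.

2005-11-30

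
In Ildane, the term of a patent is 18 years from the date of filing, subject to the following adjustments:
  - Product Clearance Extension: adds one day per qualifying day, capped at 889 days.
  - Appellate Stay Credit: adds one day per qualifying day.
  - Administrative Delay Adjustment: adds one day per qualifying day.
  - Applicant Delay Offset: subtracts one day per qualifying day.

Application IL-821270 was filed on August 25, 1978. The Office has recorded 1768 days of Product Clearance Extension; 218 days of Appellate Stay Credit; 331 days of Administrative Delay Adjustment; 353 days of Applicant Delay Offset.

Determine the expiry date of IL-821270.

Base term: filing date + 18 years → 25 August 1996.
Product Clearance Extension: 1768 days claimed exceeds the 889-day cap, so +889 days → 31 January 1999.
Appellate Stay Credit: +218 days → 6 September 1999.
Administrative Delay Adjustment: +331 days → 2 August 2000.
Applicant Delay Offset: −353 days → 15 August 1999.

August 15, 1999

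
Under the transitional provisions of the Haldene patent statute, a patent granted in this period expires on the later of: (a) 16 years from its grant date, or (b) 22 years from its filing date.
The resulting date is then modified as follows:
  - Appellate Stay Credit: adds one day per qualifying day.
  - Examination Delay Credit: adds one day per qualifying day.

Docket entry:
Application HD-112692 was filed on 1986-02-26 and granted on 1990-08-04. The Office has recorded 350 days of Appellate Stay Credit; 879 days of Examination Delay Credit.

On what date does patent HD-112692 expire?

(a) grant + 16 years → 4 August 2006.
(b) filing + 22 years → 26 February 2008.
Later of the two: 26 February 2008.
Appellate Stay Credit: +350 days → 10 February 2009.
Examination Delay Credit: +879 days → 9 July 2011.

2011-07-09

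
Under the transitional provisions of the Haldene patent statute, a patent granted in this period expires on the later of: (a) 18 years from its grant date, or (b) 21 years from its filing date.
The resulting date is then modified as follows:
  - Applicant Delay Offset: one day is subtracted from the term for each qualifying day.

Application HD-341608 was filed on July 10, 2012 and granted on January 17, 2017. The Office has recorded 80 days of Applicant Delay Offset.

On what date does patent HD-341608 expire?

2034-10-29

(a) grant + 18 years → 17 January 2035.
(b) filing + 21 years → 10 July 2033.
Later of the two: 17 January 2035.
Applicant Delay Offset: −80 days → 29 October 2034.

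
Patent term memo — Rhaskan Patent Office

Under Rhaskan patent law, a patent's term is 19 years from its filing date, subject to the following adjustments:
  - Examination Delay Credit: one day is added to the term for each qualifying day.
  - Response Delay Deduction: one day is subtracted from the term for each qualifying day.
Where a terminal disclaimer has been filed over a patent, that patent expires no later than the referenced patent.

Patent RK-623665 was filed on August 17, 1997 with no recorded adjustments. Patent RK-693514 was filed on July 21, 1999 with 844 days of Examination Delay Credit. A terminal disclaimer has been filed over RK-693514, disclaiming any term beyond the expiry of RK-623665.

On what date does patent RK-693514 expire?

Natural term of RK-693514:
  Base: filing + 19 years → 21 July 2018.
  Examination Delay Credit: +844 days → 11 November 2020.
Expiry of referenced patent RK-623665:
  Base: filing + 19 years → 17 August 2016.
Terminal disclaimer: RK-693514 expires on the earlier of 11 November 2020 and 17 August 2016.

2016-08-17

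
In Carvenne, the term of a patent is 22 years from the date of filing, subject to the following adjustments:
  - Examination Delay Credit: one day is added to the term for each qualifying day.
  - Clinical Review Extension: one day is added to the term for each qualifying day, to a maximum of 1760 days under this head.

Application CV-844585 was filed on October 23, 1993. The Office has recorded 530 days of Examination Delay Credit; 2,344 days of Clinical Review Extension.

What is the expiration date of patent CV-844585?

Base term: filing date + 22 years → 23 October 2015.
Examination Delay Credit: +530 days → 5 April 2017.
Clinical Review Extension: 2344 days claimed exceeds the 1760-day cap, so +1760 days → 29 January 2022.

2022-01-29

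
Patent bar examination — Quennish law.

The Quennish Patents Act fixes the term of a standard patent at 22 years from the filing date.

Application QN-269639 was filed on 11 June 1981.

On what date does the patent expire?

June 11, 2003

Filing date + 22 years → 11 June 2003.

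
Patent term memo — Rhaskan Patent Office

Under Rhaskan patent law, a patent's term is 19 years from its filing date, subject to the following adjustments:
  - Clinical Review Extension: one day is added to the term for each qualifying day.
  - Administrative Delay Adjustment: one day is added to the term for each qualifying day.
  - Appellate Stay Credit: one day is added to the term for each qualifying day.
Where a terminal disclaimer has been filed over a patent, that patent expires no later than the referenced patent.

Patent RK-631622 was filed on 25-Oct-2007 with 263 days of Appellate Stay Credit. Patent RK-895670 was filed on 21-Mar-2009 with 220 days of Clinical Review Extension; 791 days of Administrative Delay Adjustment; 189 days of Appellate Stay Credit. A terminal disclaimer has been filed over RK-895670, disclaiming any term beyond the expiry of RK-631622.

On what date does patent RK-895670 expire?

2027-07-15

Natural term of RK-895670:
  Base: filing + 19 years → 21 March 2028.
  Clinical Review Extension: +220 days → 27 October 2028.
  Administrative Delay Adjustment: +791 days → 27 December 2030.
  Appellate Stay Credit: +189 days → 4 July 2031.
Expiry of referenced patent RK-631622:
  Base: filing + 19 years → 25 October 2026.
  Appellate Stay Credit: +263 days → 15 July 2027.
Terminal disclaimer: RK-895670 expires on the earlier of 4 July 2031 and 15 July 2027.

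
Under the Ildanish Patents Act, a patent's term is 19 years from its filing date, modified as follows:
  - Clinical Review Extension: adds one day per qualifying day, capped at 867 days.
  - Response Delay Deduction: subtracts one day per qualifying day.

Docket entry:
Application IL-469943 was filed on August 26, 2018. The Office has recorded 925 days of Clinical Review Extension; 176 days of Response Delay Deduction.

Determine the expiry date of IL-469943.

2039-07-18

Base term: filing date + 19 years → 26 August 2037.
Clinical Review Extension: 925 days claimed exceeds the 867-day cap, so +867 days → 10 January 2040.
Response Delay Deduction: −176 days → 18 July 2039.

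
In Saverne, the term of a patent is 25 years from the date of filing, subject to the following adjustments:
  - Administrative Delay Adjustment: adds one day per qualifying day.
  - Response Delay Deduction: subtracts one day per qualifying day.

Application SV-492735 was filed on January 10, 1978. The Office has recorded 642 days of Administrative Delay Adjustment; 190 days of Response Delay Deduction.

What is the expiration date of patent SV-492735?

Base term: filing date + 25 years → 10 January 2003.
Administrative Delay Adjustment: +642 days → 13 October 2004.
Response Delay Deduction: −190 days → 6 April 2004.

2004-04-06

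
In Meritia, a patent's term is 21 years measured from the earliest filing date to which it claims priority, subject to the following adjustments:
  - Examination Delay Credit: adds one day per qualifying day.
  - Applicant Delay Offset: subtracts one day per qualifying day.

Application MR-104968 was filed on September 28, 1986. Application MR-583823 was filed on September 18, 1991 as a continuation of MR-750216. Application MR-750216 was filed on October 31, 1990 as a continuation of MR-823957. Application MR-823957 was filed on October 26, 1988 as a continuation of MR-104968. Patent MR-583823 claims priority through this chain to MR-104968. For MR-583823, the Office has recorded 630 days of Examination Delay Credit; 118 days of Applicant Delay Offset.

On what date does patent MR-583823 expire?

2009-02-21

Earliest priority filing: 28 September 1986.
Base term: 28 September 1986 + 21 years → 28 September 2007.
Examination Delay Credit: +630 days → 19 June 2009.
Applicant Delay Offset: −118 days → 21 February 2009.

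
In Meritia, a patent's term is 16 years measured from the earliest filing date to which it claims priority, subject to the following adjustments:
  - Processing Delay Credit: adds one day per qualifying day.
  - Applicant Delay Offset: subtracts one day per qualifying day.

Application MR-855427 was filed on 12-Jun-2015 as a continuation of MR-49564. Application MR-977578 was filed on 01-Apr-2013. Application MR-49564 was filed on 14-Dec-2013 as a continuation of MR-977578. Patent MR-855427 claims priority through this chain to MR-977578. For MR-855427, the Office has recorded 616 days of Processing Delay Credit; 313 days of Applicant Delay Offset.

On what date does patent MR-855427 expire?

Earliest priority filing: 1 April 2013.
Base term: 1 April 2013 + 16 years → 1 April 2029.
Processing Delay Credit: +616 days → 8 December 2030.
Applicant Delay Offset: −313 days → 29 January 2030.

January 29, 2030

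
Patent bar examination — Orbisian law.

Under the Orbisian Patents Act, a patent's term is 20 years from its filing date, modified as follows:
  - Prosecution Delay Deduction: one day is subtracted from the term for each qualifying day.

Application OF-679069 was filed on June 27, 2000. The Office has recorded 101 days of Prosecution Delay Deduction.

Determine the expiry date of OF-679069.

Base term: filing date + 20 years → 27 June 2020.
Prosecution Delay Deduction: −101 days → 18 March 2020.

2020-03-18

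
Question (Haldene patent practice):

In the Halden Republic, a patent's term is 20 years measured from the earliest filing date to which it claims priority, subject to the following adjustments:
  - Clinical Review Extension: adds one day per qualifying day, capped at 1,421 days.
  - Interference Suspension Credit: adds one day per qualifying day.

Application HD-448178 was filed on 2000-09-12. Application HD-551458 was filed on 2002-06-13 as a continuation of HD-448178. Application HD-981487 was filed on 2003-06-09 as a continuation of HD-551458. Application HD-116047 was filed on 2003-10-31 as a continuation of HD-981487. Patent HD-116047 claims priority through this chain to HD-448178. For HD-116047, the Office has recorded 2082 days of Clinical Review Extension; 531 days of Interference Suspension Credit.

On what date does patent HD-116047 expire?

Earliest priority filing: 12 September 2000.
Base term: 12 September 2000 + 20 years → 12 September 2020.
Clinical Review Extension: 2082 days claimed exceeds the 1421-day cap, so +1421 days → 3 August 2024.
Interference Suspension Credit: +531 days → 16 January 2026.

January 16, 2026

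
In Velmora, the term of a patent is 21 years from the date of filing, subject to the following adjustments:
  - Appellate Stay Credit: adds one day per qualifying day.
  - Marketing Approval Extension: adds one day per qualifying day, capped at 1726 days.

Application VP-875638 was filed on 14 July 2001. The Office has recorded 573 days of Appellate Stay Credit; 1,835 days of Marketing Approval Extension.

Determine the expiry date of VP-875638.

2028-10-29

Base term: filing date + 21 years → 14 July 2022.
Appellate Stay Credit: +573 days → 7 February 2024.
Marketing Approval Extension: 1835 days claimed exceeds the 1726-day cap, so +1726 days → 29 October 2028.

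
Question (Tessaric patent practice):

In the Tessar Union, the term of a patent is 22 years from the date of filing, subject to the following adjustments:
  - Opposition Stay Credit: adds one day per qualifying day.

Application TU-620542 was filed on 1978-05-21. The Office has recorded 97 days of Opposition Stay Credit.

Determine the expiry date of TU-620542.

Base term: filing date + 22 years → 21 May 2000.
Opposition Stay Credit: +97 days → 26 August 2000.

2000-08-26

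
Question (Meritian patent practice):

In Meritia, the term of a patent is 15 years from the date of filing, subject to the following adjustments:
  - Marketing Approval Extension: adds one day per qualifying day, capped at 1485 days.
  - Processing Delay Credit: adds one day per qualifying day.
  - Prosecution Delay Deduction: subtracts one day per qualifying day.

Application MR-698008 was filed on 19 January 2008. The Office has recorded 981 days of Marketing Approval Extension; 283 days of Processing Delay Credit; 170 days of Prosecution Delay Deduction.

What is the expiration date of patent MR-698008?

Base term: filing date + 15 years → 19 January 2023.
Marketing Approval Extension: 981 days (within the 1485-day cap) → +981 days → 26 September 2025.
Processing Delay Credit: +283 days → 6 July 2026.
Prosecution Delay Deduction: −170 days → 17 January 2026.

2026-01-17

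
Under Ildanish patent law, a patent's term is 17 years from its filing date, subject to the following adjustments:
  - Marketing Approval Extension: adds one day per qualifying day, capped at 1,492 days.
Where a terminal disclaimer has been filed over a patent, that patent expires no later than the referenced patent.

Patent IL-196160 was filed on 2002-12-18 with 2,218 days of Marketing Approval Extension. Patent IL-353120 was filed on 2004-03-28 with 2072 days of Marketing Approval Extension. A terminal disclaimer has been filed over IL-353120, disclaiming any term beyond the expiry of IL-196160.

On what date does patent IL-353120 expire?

2024-01-18

Natural term of IL-353120:
  Base: filing + 17 years → 28 March 2021.
  Marketing Approval Extension: 2072 days claimed exceeds the 1492-day cap, so +1492 days → 28 April 2025.
Expiry of referenced patent IL-196160:
  Base: filing + 17 years → 18 December 2019.
  Marketing Approval Extension: 2218 days claimed exceeds the 1492-day cap, so +1492 days → 18 January 2024.
Terminal disclaimer: IL-353120 expires on the earlier of 28 April 2025 and 18 January 2024.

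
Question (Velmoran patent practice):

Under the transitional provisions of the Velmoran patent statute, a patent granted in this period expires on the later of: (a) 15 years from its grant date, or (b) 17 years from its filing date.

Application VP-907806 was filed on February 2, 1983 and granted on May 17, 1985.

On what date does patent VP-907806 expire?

(a) grant + 15 years → 17 May 2000.
(b) filing + 17 years → 2 February 2000.
Later of the two: 17 May 2000.

2000-05-17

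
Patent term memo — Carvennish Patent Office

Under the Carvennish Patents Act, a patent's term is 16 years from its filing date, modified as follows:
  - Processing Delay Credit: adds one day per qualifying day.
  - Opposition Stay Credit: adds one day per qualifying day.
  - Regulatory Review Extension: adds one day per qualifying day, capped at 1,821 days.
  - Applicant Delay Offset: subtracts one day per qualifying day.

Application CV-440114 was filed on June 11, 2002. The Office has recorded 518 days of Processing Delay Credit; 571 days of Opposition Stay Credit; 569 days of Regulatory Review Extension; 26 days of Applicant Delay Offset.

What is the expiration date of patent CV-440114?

November 29, 2022

Base term: filing date + 16 years → 11 June 2018.
Processing Delay Credit: +518 days → 11 November 2019.
Opposition Stay Credit: +571 days → 4 June 2021.
Regulatory Review Extension: 569 days (within the 1821-day cap) → +569 days → 25 December 2022.
Applicant Delay Offset: −26 days → 29 November 2022.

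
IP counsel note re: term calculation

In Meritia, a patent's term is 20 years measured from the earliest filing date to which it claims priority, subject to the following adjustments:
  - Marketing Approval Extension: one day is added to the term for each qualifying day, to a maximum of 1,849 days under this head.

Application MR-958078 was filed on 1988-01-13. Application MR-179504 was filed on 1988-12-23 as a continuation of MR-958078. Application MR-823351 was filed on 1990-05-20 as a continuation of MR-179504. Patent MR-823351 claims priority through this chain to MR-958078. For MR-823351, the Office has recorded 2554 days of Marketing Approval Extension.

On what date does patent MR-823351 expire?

Earliest priority filing: 13 January 1988.
Base term: 13 January 1988 + 20 years → 13 January 2008.
Marketing Approval Extension: 2554 days claimed exceeds the 1849-day cap, so +1849 days → 4 February 2013.

2013-02-04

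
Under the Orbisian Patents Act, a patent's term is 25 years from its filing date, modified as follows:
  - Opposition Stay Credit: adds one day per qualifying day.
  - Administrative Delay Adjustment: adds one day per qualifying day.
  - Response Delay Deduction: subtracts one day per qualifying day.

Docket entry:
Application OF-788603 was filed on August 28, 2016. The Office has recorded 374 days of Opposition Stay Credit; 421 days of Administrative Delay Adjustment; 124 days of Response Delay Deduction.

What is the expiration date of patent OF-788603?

Base term: filing date + 25 years → 28 August 2041.
Opposition Stay Credit: +374 days → 6 September 2042.
Administrative Delay Adjustment: +421 days → 1 November 2043.
Response Delay Deduction: −124 days → 30 June 2043.

2043-06-30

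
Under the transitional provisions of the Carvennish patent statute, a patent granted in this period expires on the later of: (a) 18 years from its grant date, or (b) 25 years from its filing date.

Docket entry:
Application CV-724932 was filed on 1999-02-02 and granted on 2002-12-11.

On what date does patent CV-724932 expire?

2024-02-02

(a) grant + 18 years → 11 December 2020.
(b) filing + 25 years → 2 February 2024.
Later of the two: 2 February 2024.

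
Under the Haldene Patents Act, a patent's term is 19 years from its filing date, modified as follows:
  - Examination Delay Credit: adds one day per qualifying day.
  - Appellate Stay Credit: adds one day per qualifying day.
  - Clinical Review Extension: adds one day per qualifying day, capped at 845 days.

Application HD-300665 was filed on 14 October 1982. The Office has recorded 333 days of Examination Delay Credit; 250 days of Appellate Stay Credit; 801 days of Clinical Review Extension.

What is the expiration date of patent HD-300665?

Base term: filing date + 19 years → 14 October 2001.
Examination Delay Credit: +333 days → 12 September 2002.
Appellate Stay Credit: +250 days → 20 May 2003.
Clinical Review Extension: 801 days (within the 845-day cap) → +801 days → 29 July 2005.

July 29, 2005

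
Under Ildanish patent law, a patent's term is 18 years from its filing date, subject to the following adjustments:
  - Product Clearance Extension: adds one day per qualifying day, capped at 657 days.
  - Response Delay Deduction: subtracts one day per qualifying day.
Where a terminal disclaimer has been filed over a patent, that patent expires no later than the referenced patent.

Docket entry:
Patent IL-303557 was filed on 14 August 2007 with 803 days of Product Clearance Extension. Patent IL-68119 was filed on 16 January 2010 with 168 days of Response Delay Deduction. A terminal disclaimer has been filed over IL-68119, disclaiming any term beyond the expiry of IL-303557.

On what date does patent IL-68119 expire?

June 2, 2027

Natural term of IL-68119:
  Base: filing + 18 years → 16 January 2028.
  Response Delay Deduction: −168 days → 1 August 2027.
Expiry of referenced patent IL-303557:
  Base: filing + 18 years → 14 August 2025.
  Product Clearance Extension: 803 days claimed exceeds the 657-day cap, so +657 days → 2 June 2027.
Terminal disclaimer: IL-68119 expires on the earlier of 1 August 2027 and 2 June 2027.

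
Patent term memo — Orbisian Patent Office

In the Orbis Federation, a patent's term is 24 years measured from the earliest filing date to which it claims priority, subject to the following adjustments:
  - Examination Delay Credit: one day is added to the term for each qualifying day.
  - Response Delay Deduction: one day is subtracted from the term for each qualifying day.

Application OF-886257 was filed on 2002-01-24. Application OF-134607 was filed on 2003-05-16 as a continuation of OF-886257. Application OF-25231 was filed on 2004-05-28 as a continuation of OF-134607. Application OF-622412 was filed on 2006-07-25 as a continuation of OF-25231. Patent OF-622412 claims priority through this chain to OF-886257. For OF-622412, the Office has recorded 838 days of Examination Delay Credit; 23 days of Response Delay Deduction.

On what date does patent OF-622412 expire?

Earliest priority filing: 24 January 2002.
Base term: 24 January 2002 + 24 years → 24 January 2026.
Examination Delay Credit: +838 days → 11 May 2028.
Response Delay Deduction: −23 days → 18 April 2028.

2028-04-18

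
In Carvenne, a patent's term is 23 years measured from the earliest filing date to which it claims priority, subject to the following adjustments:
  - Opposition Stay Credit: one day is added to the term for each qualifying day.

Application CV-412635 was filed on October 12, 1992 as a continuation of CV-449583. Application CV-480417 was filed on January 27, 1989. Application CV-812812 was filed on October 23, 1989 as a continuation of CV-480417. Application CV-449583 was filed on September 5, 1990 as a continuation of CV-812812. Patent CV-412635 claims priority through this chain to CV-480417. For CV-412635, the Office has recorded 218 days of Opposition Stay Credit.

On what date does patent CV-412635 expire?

Earliest priority filing: 27 January 1989.
Base term: 27 January 1989 + 23 years → 27 January 2012.
Opposition Stay Credit: +218 days → 1 September 2012.

2012-09-01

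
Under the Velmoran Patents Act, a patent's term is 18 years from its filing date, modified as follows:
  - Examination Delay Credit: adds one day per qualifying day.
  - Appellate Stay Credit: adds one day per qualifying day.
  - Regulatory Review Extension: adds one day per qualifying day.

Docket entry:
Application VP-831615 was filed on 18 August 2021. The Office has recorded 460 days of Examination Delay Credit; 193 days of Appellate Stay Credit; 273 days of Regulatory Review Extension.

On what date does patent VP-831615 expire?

March 1, 2042

Base term: filing date + 18 years → 18 August 2039.
Examination Delay Credit: +460 days → 20 November 2040.
Appellate Stay Credit: +193 days → 1 June 2041.
Regulatory Review Extension: +273 days → 1 March 2042.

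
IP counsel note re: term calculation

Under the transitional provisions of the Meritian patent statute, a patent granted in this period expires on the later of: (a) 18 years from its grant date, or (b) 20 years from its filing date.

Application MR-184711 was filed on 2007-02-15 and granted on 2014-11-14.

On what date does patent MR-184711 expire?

2032-11-14

(a) grant + 18 years → 14 November 2032.
(b) filing + 20 years → 15 February 2027.
Later of the two: 14 November 2032.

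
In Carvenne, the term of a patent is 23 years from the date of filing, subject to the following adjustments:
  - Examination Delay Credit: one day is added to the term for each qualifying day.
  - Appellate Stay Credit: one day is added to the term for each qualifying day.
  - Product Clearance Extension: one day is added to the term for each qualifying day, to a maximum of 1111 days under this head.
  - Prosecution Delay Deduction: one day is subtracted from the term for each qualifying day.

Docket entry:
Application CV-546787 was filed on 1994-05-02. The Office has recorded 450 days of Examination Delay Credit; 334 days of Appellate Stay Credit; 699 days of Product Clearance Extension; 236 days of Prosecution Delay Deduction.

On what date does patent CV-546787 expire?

Base term: filing date + 23 years → 2 May 2017.
Examination Delay Credit: +450 days → 26 July 2018.
Appellate Stay Credit: +334 days → 25 June 2019.
Product Clearance Extension: 699 days (within the 1111-day cap) → +699 days → 24 May 2021.
Prosecution Delay Deduction: −236 days → 30 September 2020.

September 30, 2020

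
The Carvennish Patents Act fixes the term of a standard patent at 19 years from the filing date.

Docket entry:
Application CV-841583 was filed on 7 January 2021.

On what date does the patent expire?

Filing date + 19 years → 7 January 2040.

2040-01-07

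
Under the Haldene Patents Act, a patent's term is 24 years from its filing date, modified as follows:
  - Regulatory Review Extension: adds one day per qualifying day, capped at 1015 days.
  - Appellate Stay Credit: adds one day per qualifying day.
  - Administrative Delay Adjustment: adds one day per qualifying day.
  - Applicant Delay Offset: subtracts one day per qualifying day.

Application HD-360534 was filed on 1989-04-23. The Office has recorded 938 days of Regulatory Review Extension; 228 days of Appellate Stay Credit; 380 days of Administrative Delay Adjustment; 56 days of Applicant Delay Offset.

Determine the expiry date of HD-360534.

May 22, 2017

Base term: filing date + 24 years → 23 April 2013.
Regulatory Review Extension: 938 days (within the 1015-day cap) → +938 days → 17 November 2015.
Appellate Stay Credit: +228 days → 2 July 2016.
Administrative Delay Adjustment: +380 days → 17 July 2017.
Applicant Delay Offset: −56 days → 22 May 2017.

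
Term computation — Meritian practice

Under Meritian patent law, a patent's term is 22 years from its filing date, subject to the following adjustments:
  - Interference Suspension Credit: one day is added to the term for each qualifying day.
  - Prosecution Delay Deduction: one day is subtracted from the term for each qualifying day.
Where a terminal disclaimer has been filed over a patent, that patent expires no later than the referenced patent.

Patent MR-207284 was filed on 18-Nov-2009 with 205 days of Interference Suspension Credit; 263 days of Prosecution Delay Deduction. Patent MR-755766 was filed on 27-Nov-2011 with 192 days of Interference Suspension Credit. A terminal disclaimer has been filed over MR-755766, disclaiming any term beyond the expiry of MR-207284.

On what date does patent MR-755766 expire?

September 21, 2031

Natural term of MR-755766:
  Base: filing + 22 years → 27 November 2033.
  Interference Suspension Credit: +192 days → 7 June 2034.
Expiry of referenced patent MR-207284:
  Base: filing + 22 years → 18 November 2031.
  Interference Suspension Credit: +205 days → 10 June 2032.
  Prosecution Delay Deduction: −263 days → 21 September 2031.
Terminal disclaimer: MR-755766 expires on the earlier of 7 June 2034 and 21 September 2031.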